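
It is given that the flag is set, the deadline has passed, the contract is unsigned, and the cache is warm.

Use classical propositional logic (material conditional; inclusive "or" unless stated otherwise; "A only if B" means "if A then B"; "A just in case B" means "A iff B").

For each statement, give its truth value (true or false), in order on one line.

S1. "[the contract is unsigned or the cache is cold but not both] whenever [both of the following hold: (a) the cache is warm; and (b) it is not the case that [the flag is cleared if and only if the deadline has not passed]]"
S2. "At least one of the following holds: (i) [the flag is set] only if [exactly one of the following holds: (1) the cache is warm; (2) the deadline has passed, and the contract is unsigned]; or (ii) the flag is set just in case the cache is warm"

S1 true, S2 true

Let V = "the cache is warm" (T), Q = "the flag is set" (T), W = "the deadline has passed" (T), G = "the contract is signed" (F).

S1: In symbols: (V ∧ ¬(¬Q ↔ ¬W)) → (¬G ⊕ ¬V)

¬Q = ¬T = F
¬W = ¬T = F
¬Q ↔ ¬W = F ↔ F = T
¬(¬Q ↔ ¬W) = ¬T = F
V ∧ ¬(¬Q ↔ ¬W) = T ∧ F = F
¬G = ¬F = T
¬V = ¬T = F
¬G ⊕ ¬V = T ⊕ F = T
(V ∧ ¬(¬Q ↔ ¬W)) → (¬G ⊕ ¬V) = F → T = T
So S1 is true.

S2: This is (Q → (V ⊕ (W ∧ ¬G))) ∨ (Q ↔ V).

¬G = ¬F = T
W ∧ ¬G = T ∧ T = T
V ⊕ (W ∧ ¬G) = T ⊕ T = F
Q → (V ⊕ (W ∧ ¬G)) = T → F = F
Q ↔ V = T ↔ T = T
(Q → (V ⊕ (W ∧ ¬G))) ∨ (Q ↔ V) = F ∨ T = T
So S2 is true.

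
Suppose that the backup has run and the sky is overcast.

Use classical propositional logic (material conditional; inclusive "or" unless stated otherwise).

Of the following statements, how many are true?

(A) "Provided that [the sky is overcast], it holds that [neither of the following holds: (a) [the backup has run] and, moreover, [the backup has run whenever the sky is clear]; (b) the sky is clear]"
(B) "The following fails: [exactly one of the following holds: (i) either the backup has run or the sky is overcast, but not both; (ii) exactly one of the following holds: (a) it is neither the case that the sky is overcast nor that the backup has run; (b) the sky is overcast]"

0

Let Q = "the sky is overcast" (T), P = "the backup has run" (T).

(A): This is Q -> ((P & (~Q -> P)) nor ~Q).

~Q = ~T = F
~Q -> P = F -> T = T
P & (~Q -> P) = T & T = T
~Q = ~T = F
(P & (~Q -> P)) nor ~Q = T nor F = F
Q -> ((P & (~Q -> P)) nor ~Q) = T -> F = F
So (A) is false.

(B): This is ~((P xor Q) xor ((Q nor P) xor Q)).

P xor Q = T xor T = F
Q nor P = T nor T = F
(Q nor P) xor Q = F xor T = T
(P xor Q) xor ((Q nor P) xor Q) = F xor T = T
~((P xor Q) xor ((Q nor P) xor Q)) = ~T = F
Hence (B) is false.

0 of the 2 statements are true (none).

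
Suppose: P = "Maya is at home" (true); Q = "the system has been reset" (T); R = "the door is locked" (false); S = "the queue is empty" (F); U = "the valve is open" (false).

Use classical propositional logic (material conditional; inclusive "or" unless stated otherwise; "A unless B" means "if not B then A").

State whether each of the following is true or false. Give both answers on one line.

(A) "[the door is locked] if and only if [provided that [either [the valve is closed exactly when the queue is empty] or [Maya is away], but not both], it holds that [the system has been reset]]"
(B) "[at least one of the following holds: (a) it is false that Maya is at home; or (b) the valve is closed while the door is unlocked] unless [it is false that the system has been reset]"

(A) false, (B) true

(A): Formalization: R iff (((not U iff S) xor not P) -> Q)

not U = not False = True
not U iff S = True iff False = False
not P = not True = False
(not U iff S) xor not P = False xor False = False
((not U iff S) xor not P) -> Q = False -> True = True
R iff (((not U iff S) xor not P) -> Q) = False iff True = False
Hence (A) is false.

(B): Formalization: (not P or (not U and not R)) or not Q

not P = not True = False
not U = not False = True
not R = not False = True
not U and not R = True and True = True
not P or (not U and not R) = False or True = True
not Q = not True = False
(not P or (not U and not R)) or not Q = True or False = True
Hence (B) is true.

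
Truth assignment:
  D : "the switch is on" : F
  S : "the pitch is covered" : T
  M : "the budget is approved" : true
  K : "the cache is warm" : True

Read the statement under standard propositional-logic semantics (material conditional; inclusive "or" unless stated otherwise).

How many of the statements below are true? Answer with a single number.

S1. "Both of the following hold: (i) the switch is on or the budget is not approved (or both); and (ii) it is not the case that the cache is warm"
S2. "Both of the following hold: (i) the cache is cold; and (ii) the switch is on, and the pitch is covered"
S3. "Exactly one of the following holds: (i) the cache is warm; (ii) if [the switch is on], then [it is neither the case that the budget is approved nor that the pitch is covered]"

S1: Parsed as (D | ~M) & ~K

~M = ~T = F
D | ~M = F | F = F
~K = ~T = F
(D | ~M) & ~K = F & F = F
Hence S1 is false.

S2: Formalization: ~K & (D & S)

~K = ~T = F
D & S = F & T = F
~K & (D & S) = F & F = F
Thus S2 is false.

S3: This is K xor (D -> (M nor S)).

M nor S = T nor T = F
D -> (M nor S) = F -> F = T
K xor (D -> (M nor S)) = T xor T = F
So S3 is false.

0 of the 3 statements are true (none).

0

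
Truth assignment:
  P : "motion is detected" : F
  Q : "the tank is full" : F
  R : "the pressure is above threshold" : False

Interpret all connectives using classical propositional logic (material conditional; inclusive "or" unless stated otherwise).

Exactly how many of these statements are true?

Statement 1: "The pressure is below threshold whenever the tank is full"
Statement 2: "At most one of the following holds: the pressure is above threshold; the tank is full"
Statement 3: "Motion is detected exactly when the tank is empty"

Statement 1: Formalization: Q -> not R

not R = not False = True
Q -> not R = False -> True = True
So Statement 1 is true.

Statement 2: In symbols: R nand Q

R nand Q = False nand False = True
Hence Statement 2 is true.

Statement 3: This is P iff not Q.

not Q = not False = True
P iff not Q = False iff True = False
So Statement 3 is false.

Count: 2.

2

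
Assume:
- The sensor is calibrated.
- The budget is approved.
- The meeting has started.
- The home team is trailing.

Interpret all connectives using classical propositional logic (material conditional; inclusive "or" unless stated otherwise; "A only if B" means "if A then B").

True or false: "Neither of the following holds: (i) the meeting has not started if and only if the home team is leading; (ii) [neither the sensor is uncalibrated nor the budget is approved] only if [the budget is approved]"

False.

Let R = "the meeting has started" (T), S = "the home team is leading" (F), P = "the sensor is calibrated" (T), Q = "the budget is approved" (T).
In symbols: (~R <-> S) nor ((~P nor Q) -> Q)

~R = ~T = F
~R <-> S = F <-> F = T
~P = ~T = F
~P nor Q = F nor T = F
(~P nor Q) -> Q = F -> T = T
(~R <-> S) nor ((~P nor Q) -> Q) = T nor T = F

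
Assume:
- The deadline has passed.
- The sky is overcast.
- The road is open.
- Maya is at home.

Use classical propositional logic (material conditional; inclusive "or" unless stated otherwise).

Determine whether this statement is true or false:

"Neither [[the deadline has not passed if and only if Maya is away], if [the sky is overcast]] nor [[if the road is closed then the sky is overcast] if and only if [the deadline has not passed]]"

False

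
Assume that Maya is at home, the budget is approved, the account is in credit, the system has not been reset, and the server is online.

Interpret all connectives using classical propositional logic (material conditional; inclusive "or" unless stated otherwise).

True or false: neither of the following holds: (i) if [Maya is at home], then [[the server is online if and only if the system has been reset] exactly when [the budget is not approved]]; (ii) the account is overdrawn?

Let P = "Maya is at home" (T), U = "the server is online" (T), S = "the system has been reset" (F), Q = "the budget is approved" (T), R = "the account is overdrawn" (F).
Parsed as (P -> ((U <-> S) <-> ~Q)) nor R

U <-> S = T <-> F = F
~Q = ~T = F
(U <-> S) <-> ~Q = F <-> F = T
P -> ((U <-> S) <-> ~Q) = T -> T = T
(P -> ((U <-> S) <-> ~Q)) nor R = T nor F = F

The statement is false.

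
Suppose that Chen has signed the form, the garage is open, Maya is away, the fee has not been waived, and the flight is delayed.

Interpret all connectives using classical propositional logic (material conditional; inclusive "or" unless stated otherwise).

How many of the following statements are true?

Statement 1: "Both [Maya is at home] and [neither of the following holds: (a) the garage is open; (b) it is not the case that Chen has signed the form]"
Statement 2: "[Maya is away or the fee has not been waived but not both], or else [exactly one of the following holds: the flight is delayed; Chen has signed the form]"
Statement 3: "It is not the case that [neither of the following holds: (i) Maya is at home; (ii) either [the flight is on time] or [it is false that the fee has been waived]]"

Let R = "Maya is at home" (False), Q = "the garage is closed" (False), P = "Chen has signed the form" (True), S = "the fee has been waived" (False), U = "the flight is delayed" (True).

Statement 1: This is R and (not Q nor not P).

not Q = not False = True
not P = not True = False
not Q nor not P = True nor False = False
R and (not Q nor not P) = False and False = False
Hence Statement 1 is false.

Statement 2: Formalization: (not R xor not S) or (U xor P)

not R = not False = True
not S = not False = True
not R xor not S = True xor True = False
U xor P = True xor True = False
(not R xor not S) or (U xor P) = False or False = False
So Statement 2 is false.

Statement 3: In symbols: not (R nor (not U or not S))

not U = not True = False
not S = not False = True
not U or not S = False or True = True
R nor (not U or not S) = False nor True = False
not (R nor (not U or not S)) = not False = True
Thus Statement 3 is true.

True statements: 1.

1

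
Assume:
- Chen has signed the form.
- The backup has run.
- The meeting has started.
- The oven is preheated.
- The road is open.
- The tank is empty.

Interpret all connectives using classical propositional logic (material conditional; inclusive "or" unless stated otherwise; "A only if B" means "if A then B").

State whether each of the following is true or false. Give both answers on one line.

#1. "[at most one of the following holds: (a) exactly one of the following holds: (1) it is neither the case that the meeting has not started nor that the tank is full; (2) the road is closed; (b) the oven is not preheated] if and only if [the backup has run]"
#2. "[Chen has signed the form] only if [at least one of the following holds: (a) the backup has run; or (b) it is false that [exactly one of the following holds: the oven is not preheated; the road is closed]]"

Let R = "the meeting has started" (T), V = "the tank is full" (F), U = "the road is closed" (F), S = "the oven is preheated" (T), Q = "the backup has run" (T), P = "Chen has signed the form" (T).

#1: Parsed as (((¬R ↓ V) ⊕ U) ↑ ¬S) ↔ Q

¬R = ¬T = F
¬R ↓ V = F ↓ F = T
(¬R ↓ V) ⊕ U = T ⊕ F = T
¬S = ¬T = F
((¬R ↓ V) ⊕ U) ↑ ¬S = T ↑ F = T
(((¬R ↓ V) ⊕ U) ↑ ¬S) ↔ Q = T ↔ T = T
Hence #1 is true.

#2: This is P → (Q ∨ ¬(¬S ⊕ U)).

¬S = ¬T = F
¬S ⊕ U = F ⊕ F = F
¬(¬S ⊕ U) = ¬F = T
Q ∨ ¬(¬S ⊕ U) = T ∨ T = T
P → (Q ∨ ¬(¬S ⊕ U)) = T → T = T
Thus #2 is true.

#1 true / #2 true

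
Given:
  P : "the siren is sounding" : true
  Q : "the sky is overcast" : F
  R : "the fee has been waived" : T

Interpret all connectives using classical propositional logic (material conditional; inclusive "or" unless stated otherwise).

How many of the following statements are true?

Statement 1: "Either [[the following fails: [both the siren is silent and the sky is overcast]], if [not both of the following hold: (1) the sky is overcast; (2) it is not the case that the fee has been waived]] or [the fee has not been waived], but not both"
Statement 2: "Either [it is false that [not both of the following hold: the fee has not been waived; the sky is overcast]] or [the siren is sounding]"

2

Statement 1: Parsed as ((Q ↑ ¬R) → ¬(¬P ∧ Q)) ⊕ ¬R

¬R = ¬T = F
Q ↑ ¬R = F ↑ F = T
¬P = ¬T = F
¬P ∧ Q = F ∧ F = F
¬(¬P ∧ Q) = ¬F = T
(Q ↑ ¬R) → ¬(¬P ∧ Q) = T → T = T
¬R = ¬T = F
((Q ↑ ¬R) → ¬(¬P ∧ Q)) ⊕ ¬R = T ⊕ F = T
So Statement 1 is true.

Statement 2: Parsed as ¬(¬R ↑ Q) ∨ P

¬R = ¬T = F
¬R ↑ Q = F ↑ F = T
¬(¬R ↑ Q) = ¬T = F
¬(¬R ↑ Q) ∨ P = F ∨ T = T
Hence Statement 2 is true.

2 of the 2 statements are true (Statement 1, Statement 2).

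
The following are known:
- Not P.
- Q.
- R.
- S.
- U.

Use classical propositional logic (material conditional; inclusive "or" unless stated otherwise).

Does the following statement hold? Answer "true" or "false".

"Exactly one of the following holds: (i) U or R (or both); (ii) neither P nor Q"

true

Formalization: (U or R) xor (P nor Q)

U or R = True or True = True
P nor Q = False nor True = False
(U or R) xor (P nor Q) = True xor False = True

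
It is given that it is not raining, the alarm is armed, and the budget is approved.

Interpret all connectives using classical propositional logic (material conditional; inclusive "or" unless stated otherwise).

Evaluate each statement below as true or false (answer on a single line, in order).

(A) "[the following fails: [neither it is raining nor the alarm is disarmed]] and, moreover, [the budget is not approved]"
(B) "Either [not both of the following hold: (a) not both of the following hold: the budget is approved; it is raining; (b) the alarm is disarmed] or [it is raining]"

(A) F; (B) T

Let Q = "it is raining" (False), R = "the alarm is armed" (True), D = "the budget is approved" (True).

(A): In symbols: not (Q nor not R) and not D

not R = not True = False
Q nor not R = False nor False = True
not (Q nor not R) = not True = False
not D = not True = False
not (Q nor not R) and not D = False and False = False
Hence (A) is false.

(B): In symbols: ((D nand Q) nand not R) or Q

D nand Q = True nand False = True
not R = not True = False
(D nand Q) nand not R = True nand False = True
((D nand Q) nand not R) or Q = True or False = True
Hence (B) is true.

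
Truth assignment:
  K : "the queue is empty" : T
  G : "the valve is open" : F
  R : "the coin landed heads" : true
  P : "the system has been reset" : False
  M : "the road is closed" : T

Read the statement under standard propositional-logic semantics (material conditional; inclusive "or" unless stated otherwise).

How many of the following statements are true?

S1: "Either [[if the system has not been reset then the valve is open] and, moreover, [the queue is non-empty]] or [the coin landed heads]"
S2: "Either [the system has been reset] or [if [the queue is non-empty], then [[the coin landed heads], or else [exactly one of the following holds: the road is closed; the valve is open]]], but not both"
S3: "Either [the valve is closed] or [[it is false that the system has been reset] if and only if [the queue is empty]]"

3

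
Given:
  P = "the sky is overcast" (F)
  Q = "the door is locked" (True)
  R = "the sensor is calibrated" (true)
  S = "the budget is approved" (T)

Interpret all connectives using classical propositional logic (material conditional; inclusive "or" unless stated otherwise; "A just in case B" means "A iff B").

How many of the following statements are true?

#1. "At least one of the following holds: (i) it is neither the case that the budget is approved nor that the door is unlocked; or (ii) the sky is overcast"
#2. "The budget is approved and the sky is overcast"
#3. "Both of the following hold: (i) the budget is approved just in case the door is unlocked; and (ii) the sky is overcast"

0

#1: Parsed as (S nor ~Q) | P

~Q = ~T = F
S nor ~Q = T nor F = F
(S nor ~Q) | P = F | F = F
Hence #1 is false.

#2: In symbols: S & P

S & P = T & F = F
Thus #2 is false.

#3: In symbols: (S <-> ~Q) & P

~Q = ~T = F
S <-> ~Q = T <-> F = F
(S <-> ~Q) & P = F & F = F
Hence #3 is false.

0 of the 3 statements are true (none).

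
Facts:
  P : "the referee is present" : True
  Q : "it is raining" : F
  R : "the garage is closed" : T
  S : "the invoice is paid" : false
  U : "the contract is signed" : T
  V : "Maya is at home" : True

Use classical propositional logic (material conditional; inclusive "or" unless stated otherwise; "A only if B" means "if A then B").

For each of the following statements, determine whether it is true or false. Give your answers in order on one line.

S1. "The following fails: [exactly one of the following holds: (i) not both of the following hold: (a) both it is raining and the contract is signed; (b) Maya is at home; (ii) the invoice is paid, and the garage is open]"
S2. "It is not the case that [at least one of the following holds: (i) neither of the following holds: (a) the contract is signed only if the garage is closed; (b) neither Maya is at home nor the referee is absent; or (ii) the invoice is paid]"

S1 F; S2 T

S1: Formalization: ~(((Q & U) nand V) xor (S & ~R))

Q & U = F & T = F
(Q & U) nand V = F nand T = T
~R = ~T = F
S & ~R = F & F = F
((Q & U) nand V) xor (S & ~R) = T xor F = T
~(((Q & U) nand V) xor (S & ~R)) = ~T = F
So S1 is false.

S2: This is ~(((U -> R) nor (V nor ~P)) | S).

U -> R = T -> T = T
~P = ~T = F
V nor ~P = T nor F = F
(U -> R) nor (V nor ~P) = T nor F = F
((U -> R) nor (V nor ~P)) | S = F | F = F
~(((U -> R) nor (V nor ~P)) | S) = ~F = T
So S2 is true.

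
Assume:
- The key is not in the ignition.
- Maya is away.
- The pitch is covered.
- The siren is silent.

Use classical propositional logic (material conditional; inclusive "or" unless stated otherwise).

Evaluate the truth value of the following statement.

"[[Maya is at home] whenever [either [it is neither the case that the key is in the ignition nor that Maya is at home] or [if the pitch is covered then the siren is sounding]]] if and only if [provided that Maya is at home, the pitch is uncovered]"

Let P = "the key is in the ignition" (False), Q = "Maya is at home" (False), R = "the pitch is covered" (True), S = "the siren is sounding" (False).
Formalization: (((P nor Q) or (R -> S)) -> Q) iff (Q -> not R)

P nor Q = False nor False = True
R -> S = True -> False = False
(P nor Q) or (R -> S) = True or False = True
((P nor Q) or (R -> S)) -> Q = True -> False = False
not R = not True = False
Q -> not R = False -> False = True
(((P nor Q) or (R -> S)) -> Q) iff (Q -> not R) = False iff True = False

false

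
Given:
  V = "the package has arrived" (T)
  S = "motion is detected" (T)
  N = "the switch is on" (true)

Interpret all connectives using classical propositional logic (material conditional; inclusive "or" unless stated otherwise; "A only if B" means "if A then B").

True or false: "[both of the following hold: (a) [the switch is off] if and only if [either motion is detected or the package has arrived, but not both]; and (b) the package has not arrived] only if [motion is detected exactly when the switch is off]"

The statement is true.

In symbols: ((not N iff (S xor V)) and not V) -> (S iff not N)

not N = not True = False
S xor V = True xor True = False
not N iff (S xor V) = False iff False = True
not V = not True = False
(not N iff (S xor V)) and not V = True and False = False
not N = not True = False
S iff not N = True iff False = False
((not N iff (S xor V)) and not V) -> (S iff not N) = False -> False = True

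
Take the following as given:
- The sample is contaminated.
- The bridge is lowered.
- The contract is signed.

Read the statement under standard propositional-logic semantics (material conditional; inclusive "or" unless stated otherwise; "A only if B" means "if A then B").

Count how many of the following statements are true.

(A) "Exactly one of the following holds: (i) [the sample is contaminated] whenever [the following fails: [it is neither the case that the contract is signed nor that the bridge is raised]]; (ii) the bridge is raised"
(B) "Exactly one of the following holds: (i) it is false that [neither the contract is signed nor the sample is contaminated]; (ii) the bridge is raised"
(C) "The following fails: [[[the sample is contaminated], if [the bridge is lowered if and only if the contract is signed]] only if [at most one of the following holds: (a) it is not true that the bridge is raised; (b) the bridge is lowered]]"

3

Let D = "the contract is signed" (T), H = "the bridge is raised" (F), L = "the sample is contaminated" (T).

(A): This is (¬(D ↓ H) → L) ⊕ H.

D ↓ H = T ↓ F = F
¬(D ↓ H) = ¬F = T
¬(D ↓ H) → L = T → T = T
(¬(D ↓ H) → L) ⊕ H = T ⊕ F = T
Hence (A) is true.

(B): In symbols: ¬(D ↓ L) ⊕ H

D ↓ L = T ↓ T = F
¬(D ↓ L) = ¬F = T
¬(D ↓ L) ⊕ H = T ⊕ F = T
So (B) is true.

(C): Formalization: ¬(((¬H ↔ D) → L) → (¬H ↑ ¬H))

¬H = ¬F = T
¬H ↔ D = T ↔ T = T
(¬H ↔ D) → L = T → T = T
¬H = ¬F = T
¬H = ¬F = T
¬H ↑ ¬H = T ↑ T = F
((¬H ↔ D) → L) → (¬H ↑ ¬H) = T → F = F
¬(((¬H ↔ D) → L) → (¬H ↑ ¬H)) = ¬F = T
Thus (C) is true.

True statements: 3 ((A), (B), (C)).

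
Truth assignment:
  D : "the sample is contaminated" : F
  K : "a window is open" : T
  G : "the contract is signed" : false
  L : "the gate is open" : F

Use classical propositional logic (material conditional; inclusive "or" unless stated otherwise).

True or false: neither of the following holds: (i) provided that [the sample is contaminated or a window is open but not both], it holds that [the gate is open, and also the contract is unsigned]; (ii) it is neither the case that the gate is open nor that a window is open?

True.

Parsed as ((D xor K) -> (L & ~G)) nor (L nor K)

D xor K = F xor T = T
~G = ~F = T
L & ~G = F & T = F
(D xor K) -> (L & ~G) = T -> F = F
L nor K = F nor T = F
((D xor K) -> (L & ~G)) nor (L nor K) = F nor F = T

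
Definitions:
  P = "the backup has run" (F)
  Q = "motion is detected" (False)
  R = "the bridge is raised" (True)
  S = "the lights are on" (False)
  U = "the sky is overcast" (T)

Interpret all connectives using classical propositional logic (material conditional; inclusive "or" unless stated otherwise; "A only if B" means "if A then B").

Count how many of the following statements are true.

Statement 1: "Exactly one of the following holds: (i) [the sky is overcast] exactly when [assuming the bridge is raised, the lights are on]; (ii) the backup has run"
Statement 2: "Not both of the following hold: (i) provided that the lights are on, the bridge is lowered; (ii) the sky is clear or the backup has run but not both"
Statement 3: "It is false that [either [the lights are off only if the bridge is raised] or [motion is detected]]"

Statement 1: In symbols: (U iff (R -> S)) xor P

R -> S = True -> False = False
U iff (R -> S) = True iff False = False
(U iff (R -> S)) xor P = False xor False = False
Thus Statement 1 is false.

Statement 2: Formalization: (S -> not R) nand (not U xor P)

not R = not True = False
S -> not R = False -> False = True
not U = not True = False
not U xor P = False xor False = False
(S -> not R) nand (not U xor P) = True nand False = True
Thus Statement 2 is true.

Statement 3: In symbols: not ((not S -> R) or Q)

not S = not False = True
not S -> R = True -> True = True
(not S -> R) or Q = True or False = True
not ((not S -> R) or Q) = not True = False
Hence Statement 3 is false.

1 of the 3 statements is true (Statement 2).

1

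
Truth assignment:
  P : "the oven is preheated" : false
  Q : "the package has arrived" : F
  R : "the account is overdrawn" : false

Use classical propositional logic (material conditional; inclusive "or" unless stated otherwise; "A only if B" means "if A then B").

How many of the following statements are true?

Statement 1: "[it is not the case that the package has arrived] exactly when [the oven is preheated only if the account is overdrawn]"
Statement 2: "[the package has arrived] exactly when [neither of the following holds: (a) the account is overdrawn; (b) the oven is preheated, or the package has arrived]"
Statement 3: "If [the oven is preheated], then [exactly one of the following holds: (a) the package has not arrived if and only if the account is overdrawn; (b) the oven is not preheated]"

Statement 1: Formalization: ~Q <-> (P -> R)

~Q = ~F = T
P -> R = F -> F = T
~Q <-> (P -> R) = T <-> T = T
Thus Statement 1 is true.

Statement 2: This is Q <-> (R nor (P | Q)).

P | Q = F | F = F
R nor (P | Q) = F nor F = T
Q <-> (R nor (P | Q)) = F <-> T = F
Hence Statement 2 is false.

Statement 3: In symbols: P -> ((~Q <-> R) xor ~P)

~Q = ~F = T
~Q <-> R = T <-> F = F
~P = ~F = T
(~Q <-> R) xor ~P = F xor T = T
P -> ((~Q <-> R) xor ~P) = F -> T = T
Hence Statement 3 is true.

2 of the 3 statements are true.

2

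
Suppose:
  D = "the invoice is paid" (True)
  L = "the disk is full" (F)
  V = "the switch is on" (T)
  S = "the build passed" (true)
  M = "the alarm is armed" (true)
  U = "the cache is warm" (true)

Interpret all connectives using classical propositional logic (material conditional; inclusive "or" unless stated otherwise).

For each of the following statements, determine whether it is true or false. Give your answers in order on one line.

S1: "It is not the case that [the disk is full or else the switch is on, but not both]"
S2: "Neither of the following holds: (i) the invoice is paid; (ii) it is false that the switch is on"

S1 false; S2 false

S1: Formalization: not (L xor V)

L xor V = False xor True = True
not (L xor V) = not True = False
So S1 is false.

S2: This is D nor not V.

not V = not True = False
D nor not V = True nor False = False
So S2 is false.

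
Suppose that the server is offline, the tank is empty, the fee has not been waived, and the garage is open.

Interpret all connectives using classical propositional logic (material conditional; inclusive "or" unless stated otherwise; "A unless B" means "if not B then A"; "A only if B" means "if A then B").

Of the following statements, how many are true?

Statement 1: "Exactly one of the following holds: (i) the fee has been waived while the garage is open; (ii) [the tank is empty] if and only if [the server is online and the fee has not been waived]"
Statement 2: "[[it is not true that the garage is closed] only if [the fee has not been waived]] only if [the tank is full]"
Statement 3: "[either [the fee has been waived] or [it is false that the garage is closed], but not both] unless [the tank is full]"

Let Q = "the fee has been waived" (F), W = "the garage is closed" (F), R = "the tank is full" (F), V = "the server is online" (F).

Statement 1: Parsed as (Q ∧ ¬W) ⊕ (¬R ↔ (V ∧ ¬Q))

¬W = ¬F = T
Q ∧ ¬W = F ∧ T = F
¬R = ¬F = T
¬Q = ¬F = T
V ∧ ¬Q = F ∧ T = F
¬R ↔ (V ∧ ¬Q) = T ↔ F = F
(Q ∧ ¬W) ⊕ (¬R ↔ (V ∧ ¬Q)) = F ⊕ F = F
Thus Statement 1 is false.

Statement 2: Formalization: (¬W → ¬Q) → R

¬W = ¬F = T
¬Q = ¬F = T
¬W → ¬Q = T → T = T
(¬W → ¬Q) → R = T → F = F
So Statement 2 is false.

Statement 3: Formalization: (Q ⊕ ¬W) ∨ R

¬W = ¬F = T
Q ⊕ ¬W = F ⊕ T = T
(Q ⊕ ¬W) ∨ R = T ∨ F = T
Thus Statement 3 is true.

True statements: 1.

1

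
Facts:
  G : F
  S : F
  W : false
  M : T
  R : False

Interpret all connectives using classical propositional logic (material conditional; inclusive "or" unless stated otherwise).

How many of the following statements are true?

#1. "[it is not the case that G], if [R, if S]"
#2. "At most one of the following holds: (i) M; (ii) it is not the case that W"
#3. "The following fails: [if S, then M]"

1

#1: Parsed as (S -> R) -> not G

S -> R = False -> False = True
not G = not False = True
(S -> R) -> not G = True -> True = True
Thus #1 is true.

#2: This is M nand not W.

not W = not False = True
M nand not W = True nand True = False
Thus #2 is false.

#3: This is not (S -> M).

S -> M = False -> True = True
not (S -> M) = not True = False
Thus #3 is false.

Count: 1.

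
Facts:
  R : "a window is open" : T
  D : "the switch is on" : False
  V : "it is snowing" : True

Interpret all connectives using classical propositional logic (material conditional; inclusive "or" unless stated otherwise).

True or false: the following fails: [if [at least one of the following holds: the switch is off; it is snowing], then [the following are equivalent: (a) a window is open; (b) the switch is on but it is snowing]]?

The statement is true.

Values: D=False, V=True, R=True.
Parsed as not ((not D or V) -> (R iff (D and V)))

not D = not False = True
not D or V = True or True = True
D and V = False and True = False
R iff (D and V) = True iff False = False
(not D or V) -> (R iff (D and V)) = True -> False = False
not ((not D or V) -> (R iff (D and V))) = not False = True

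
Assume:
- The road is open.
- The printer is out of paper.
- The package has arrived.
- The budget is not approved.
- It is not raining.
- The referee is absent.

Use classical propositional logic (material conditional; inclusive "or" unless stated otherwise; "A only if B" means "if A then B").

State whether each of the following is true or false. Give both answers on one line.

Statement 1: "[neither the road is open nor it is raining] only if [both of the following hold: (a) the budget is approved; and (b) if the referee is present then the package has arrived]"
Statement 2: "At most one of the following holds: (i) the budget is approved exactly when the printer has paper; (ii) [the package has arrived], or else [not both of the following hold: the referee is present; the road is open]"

Statement 1 T; Statement 2 F

Let P = "the road is closed" (False), D = "it is raining" (False), L = "the budget is approved" (False), H = "the referee is present" (False), V = "the package has arrived" (True), G = "the printer has paper" (False).

Statement 1: Parsed as (not P nor D) -> (L and (H -> V))

not P = not False = True
not P nor D = True nor False = False
H -> V = False -> True = True
L and (H -> V) = False and True = False
(not P nor D) -> (L and (H -> V)) = False -> False = True
Thus Statement 1 is true.

Statement 2: In symbols: (L iff G) nand (V or (H nand not P))

L iff G = False iff False = True
not P = not False = True
H nand not P = False nand True = True
V or (H nand not P) = True or True = True
(L iff G) nand (V or (H nand not P)) = True nand True = False
Thus Statement 2 is false.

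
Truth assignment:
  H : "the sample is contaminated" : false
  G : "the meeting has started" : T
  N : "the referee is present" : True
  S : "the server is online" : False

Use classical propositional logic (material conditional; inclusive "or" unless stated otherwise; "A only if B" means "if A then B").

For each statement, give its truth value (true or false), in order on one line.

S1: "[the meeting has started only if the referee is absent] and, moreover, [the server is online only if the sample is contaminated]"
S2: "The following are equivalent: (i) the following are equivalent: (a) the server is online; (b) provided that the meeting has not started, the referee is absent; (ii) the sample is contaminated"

S1: Formalization: (G -> not N) and (S -> H)

not N = not True = False
G -> not N = True -> False = False
S -> H = False -> False = True
(G -> not N) and (S -> H) = False and True = False
Hence S1 is false.

S2: Parsed as (S iff (not G -> not N)) iff H

not G = not True = False
not N = not True = False
not G -> not N = False -> False = True
S iff (not G -> not N) = False iff True = False
(S iff (not G -> not N)) iff H = False iff False = True
Thus S2 is true.

S1 F, S2 T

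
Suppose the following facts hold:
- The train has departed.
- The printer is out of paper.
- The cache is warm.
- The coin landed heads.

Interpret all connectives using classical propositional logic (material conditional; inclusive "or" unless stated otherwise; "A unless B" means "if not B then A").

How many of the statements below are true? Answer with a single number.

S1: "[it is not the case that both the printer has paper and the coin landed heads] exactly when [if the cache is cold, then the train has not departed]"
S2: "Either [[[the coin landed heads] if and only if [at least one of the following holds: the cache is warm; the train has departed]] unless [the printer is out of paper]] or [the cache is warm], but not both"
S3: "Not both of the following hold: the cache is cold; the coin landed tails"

Let Q = "the printer has paper" (False), S = "the coin landed heads" (True), R = "the cache is warm" (True), P = "the train has departed" (True).

S1: Formalization: (Q nand S) iff (not R -> not P)

Q nand S = False nand True = True
not R = not True = False
not P = not True = False
not R -> not P = False -> False = True
(Q nand S) iff (not R -> not P) = True iff True = True
So S1 is true.

S2: This is ((S iff (R or P)) or not Q) xor R.

R or P = True or True = True
S iff (R or P) = True iff True = True
not Q = not False = True
(S iff (R or P)) or not Q = True or True = True
((S iff (R or P)) or not Q) xor R = True xor True = False
So S2 is false.

S3: Parsed as not R nand not S

not R = not True = False
not S = not True = False
not R nand not S = False nand False = True
Thus S3 is true.

True statements: 2.

2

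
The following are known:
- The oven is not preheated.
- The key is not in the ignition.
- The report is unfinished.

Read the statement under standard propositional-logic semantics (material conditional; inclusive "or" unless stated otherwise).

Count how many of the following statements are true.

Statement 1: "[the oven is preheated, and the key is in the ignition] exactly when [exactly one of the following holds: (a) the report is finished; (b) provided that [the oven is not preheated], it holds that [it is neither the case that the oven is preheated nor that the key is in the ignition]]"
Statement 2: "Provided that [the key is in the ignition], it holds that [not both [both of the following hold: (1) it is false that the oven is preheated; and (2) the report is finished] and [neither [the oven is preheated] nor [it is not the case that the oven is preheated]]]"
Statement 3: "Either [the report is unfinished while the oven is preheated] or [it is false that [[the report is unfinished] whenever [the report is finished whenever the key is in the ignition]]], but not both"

1

Let W = "the oven is preheated" (F), G = "the key is in the ignition" (F), R = "the report is finished" (F).

Statement 1: Parsed as (W ∧ G) ↔ (R ⊕ (¬W → (W ↓ G)))

W ∧ G = F ∧ F = F
¬W = ¬F = T
W ↓ G = F ↓ F = T
¬W → (W ↓ G) = T → T = T
R ⊕ (¬W → (W ↓ G)) = F ⊕ T = T
(W ∧ G) ↔ (R ⊕ (¬W → (W ↓ G))) = F ↔ T = F
Thus Statement 1 is false.

Statement 2: In symbols: G → ((¬W ∧ R) ↑ (W ↓ ¬W))

¬W = ¬F = T
¬W ∧ R = T ∧ F = F
¬W = ¬F = T
W ↓ ¬W = F ↓ T = F
(¬W ∧ R) ↑ (W ↓ ¬W) = F ↑ F = T
G → ((¬W ∧ R) ↑ (W ↓ ¬W)) = F → T = T
Thus Statement 2 is true.

Statement 3: Parsed as (¬R ∧ W) ⊕ ¬((G → R) → ¬R)

¬R = ¬F = T
¬R ∧ W = T ∧ F = F
G → R = F → F = T
¬R = ¬F = T
(G → R) → ¬R = T → T = T
¬((G → R) → ¬R) = ¬T = F
(¬R ∧ W) ⊕ ¬((G → R) → ¬R) = F ⊕ F = F
Thus Statement 3 is false.

Count: 1.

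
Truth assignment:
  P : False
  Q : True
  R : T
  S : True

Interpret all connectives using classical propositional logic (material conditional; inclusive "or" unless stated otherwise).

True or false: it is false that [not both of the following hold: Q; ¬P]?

True.

Values: Q=T, P=F.
In symbols: ~(Q nand ~P)

~P = ~F = T
Q nand ~P = T nand T = F
~(Q nand ~P) = ~F = T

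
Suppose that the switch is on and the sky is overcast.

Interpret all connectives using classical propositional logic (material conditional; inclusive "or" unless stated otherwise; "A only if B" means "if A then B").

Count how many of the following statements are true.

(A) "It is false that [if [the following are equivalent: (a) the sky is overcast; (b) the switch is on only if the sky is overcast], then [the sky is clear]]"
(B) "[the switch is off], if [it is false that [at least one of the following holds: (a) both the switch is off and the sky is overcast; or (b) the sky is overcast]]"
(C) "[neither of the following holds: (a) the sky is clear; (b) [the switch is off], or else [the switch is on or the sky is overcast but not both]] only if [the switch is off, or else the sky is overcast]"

3

Let Q = "the sky is overcast" (True), P = "the switch is on" (True).

(A): Formalization: not ((Q iff (P -> Q)) -> not Q)

P -> Q = True -> True = True
Q iff (P -> Q) = True iff True = True
not Q = not True = False
(Q iff (P -> Q)) -> not Q = True -> False = False
not ((Q iff (P -> Q)) -> not Q) = not False = True
Hence (A) is true.

(B): In symbols: not ((not P and Q) or Q) -> not P

not P = not True = False
not P and Q = False and True = False
(not P and Q) or Q = False or True = True
not ((not P and Q) or Q) = not True = False
not P = not True = False
not ((not P and Q) or Q) -> not P = False -> False = True
So (B) is true.

(C): Parsed as (not Q nor (not P or (P xor Q))) -> (not P or Q)

not Q = not True = False
not P = not True = False
P xor Q = True xor True = False
not P or (P xor Q) = False or False = False
not Q nor (not P or (P xor Q)) = False nor False = True
not P = not True = False
not P or Q = False or True = True
(not Q nor (not P or (P xor Q))) -> (not P or Q) = True -> True = True
Thus (C) is true.

3 of the 3 statements are true.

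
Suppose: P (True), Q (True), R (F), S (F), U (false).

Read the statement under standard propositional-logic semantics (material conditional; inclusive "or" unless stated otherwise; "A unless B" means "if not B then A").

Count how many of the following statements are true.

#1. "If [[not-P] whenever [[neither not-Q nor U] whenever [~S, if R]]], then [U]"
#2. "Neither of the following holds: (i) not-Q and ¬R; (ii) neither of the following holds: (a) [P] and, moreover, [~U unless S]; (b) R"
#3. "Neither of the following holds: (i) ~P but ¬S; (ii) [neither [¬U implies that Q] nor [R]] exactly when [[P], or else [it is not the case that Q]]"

#1: Parsed as (((R → ¬S) → (¬Q ↓ U)) → ¬P) → U

¬S = ¬F = T
R → ¬S = F → T = T
¬Q = ¬T = F
¬Q ↓ U = F ↓ F = T
(R → ¬S) → (¬Q ↓ U) = T → T = T
¬P = ¬T = F
((R → ¬S) → (¬Q ↓ U)) → ¬P = T → F = F
(((R → ¬S) → (¬Q ↓ U)) → ¬P) → U = F → F = T
Hence #1 is true.

#2: This is (¬Q ∧ ¬R) ↓ ((P ∧ (¬U ∨ S)) ↓ R).

¬Q = ¬T = F
¬R = ¬F = T
¬Q ∧ ¬R = F ∧ T = F
¬U = ¬F = T
¬U ∨ S = T ∨ F = T
P ∧ (¬U ∨ S) = T ∧ T = T
(P ∧ (¬U ∨ S)) ↓ R = T ↓ F = F
(¬Q ∧ ¬R) ↓ ((P ∧ (¬U ∨ S)) ↓ R) = F ↓ F = T
So #2 is true.

#3: Parsed as (¬P ∧ ¬S) ↓ (((¬U → Q) ↓ R) ↔ (P ∨ ¬Q))

¬P = ¬T = F
¬S = ¬F = T
¬P ∧ ¬S = F ∧ T = F
¬U = ¬F = T
¬U → Q = T → T = T
(¬U → Q) ↓ R = T ↓ F = F
¬Q = ¬T = F
P ∨ ¬Q = T ∨ F = T
((¬U → Q) ↓ R) ↔ (P ∨ ¬Q) = F ↔ T = F
(¬P ∧ ¬S) ↓ (((¬U → Q) ↓ R) ↔ (P ∨ ¬Q)) = F ↓ F = T
Hence #3 is true.

3 of the 3 statements are true (#1, #2, #3).

3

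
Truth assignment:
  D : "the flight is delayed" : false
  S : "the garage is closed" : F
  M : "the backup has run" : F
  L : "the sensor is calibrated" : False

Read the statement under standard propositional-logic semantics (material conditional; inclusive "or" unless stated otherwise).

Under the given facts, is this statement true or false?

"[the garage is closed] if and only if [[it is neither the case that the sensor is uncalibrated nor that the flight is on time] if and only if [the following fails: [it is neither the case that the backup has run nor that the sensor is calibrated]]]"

False

Values: S=F, L=F, D=F, M=F.
In symbols: S ↔ ((¬L ↓ ¬D) ↔ ¬(M ↓ L))

¬L = ¬F = T
¬D = ¬F = T
¬L ↓ ¬D = T ↓ T = F
M ↓ L = F ↓ F = T
¬(M ↓ L) = ¬T = F
(¬L ↓ ¬D) ↔ ¬(M ↓ L) = F ↔ F = T
S ↔ ((¬L ↓ ¬D) ↔ ¬(M ↓ L)) = F ↔ T = F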